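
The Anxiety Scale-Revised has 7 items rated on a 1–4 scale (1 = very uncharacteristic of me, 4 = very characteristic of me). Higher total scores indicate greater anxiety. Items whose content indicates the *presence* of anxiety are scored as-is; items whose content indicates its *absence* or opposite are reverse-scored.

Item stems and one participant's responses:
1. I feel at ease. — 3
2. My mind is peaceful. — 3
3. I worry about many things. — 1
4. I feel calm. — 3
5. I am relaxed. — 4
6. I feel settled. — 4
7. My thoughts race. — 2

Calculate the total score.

11

Items 1, 2, 4, 5, 6 describe the absence/opposite of anxiety → reverse-score.
reversed = (1+4) − raw = 5 − raw.
  item 1: 5 − 3 = 2
  item 2: 5 − 3 = 2
  item 3: 1
  item 4: 5 − 3 = 2
  item 5: 5 − 4 = 1
  item 6: 5 − 4 = 1
  item 7: 2
Total = 2 + 2 + 1 + 2 + 1 + 1 + 2 = 11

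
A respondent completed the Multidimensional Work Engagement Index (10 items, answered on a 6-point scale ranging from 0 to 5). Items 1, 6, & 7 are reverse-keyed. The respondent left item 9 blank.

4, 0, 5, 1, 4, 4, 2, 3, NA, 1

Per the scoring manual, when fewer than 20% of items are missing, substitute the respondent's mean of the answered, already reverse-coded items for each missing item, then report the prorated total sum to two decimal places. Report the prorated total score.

21.11

Reverse-coded (reverse-coded value = 5 − response):
  item 1: 5 − 4 = 1
  item 6: 5 − 4 = 1
  item 7: 5 − 2 = 3
Completed scored items (9 of 10): 1, 0, 5, 1, 4, 1, 3, 3, 1; sum = 19.
Person mean = 19 / 9 ≈ 2.1111
Prorated total = (19 / 9) × 10 = 21.11 (to 2 dp)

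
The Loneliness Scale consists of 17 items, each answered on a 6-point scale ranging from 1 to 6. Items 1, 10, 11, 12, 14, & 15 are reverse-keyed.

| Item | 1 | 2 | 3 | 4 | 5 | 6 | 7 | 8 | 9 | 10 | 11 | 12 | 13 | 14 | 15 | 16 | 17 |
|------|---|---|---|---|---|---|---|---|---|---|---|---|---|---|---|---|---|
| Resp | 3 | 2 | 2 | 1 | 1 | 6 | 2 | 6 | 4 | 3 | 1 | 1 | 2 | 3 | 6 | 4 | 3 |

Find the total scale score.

58

Raw sum = 50. Reverse-keyed items: 1, 10, 11, 12, 14, 15; their raw sum = 17.
Each reversal replaces raw with 7 − raw, changing the total by 7 − 2·raw per item.
Total = 50 + 6·7 − 2·17 = 50 + 42 − 34 = 58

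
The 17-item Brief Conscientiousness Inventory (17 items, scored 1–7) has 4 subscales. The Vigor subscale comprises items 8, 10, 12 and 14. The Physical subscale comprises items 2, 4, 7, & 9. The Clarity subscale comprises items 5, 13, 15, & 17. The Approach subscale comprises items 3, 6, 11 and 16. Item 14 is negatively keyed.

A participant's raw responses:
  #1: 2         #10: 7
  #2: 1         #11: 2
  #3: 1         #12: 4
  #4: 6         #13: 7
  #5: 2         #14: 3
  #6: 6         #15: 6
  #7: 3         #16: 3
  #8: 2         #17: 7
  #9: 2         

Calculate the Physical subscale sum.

Physical items: 2, 4, 7, 9.
  item 2: 1
  item 4: 6
  item 7: 3
  item 9: 2
Sum = 1 + 6 + 3 + 2 = 12

12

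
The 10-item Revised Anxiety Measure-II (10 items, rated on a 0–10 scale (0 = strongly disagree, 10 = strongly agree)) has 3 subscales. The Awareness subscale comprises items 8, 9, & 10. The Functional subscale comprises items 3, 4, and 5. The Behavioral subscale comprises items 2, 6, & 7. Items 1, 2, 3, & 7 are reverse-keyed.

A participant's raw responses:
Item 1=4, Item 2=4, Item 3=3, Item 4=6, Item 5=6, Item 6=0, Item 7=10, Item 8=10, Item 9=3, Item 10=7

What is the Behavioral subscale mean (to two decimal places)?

2.00

Behavioral items: 2, 6, 7.
Of these, items 2 and 7 are reverse-keyed; reversed = (0+10) − raw = 10 − raw.
  item 2: 10 − 4 = 6
  item 6: 0
  item 7: 10 − 10 = 0
Sum = 6 + 0 + 0 = 6
Mean = 6 / 3 = 2.00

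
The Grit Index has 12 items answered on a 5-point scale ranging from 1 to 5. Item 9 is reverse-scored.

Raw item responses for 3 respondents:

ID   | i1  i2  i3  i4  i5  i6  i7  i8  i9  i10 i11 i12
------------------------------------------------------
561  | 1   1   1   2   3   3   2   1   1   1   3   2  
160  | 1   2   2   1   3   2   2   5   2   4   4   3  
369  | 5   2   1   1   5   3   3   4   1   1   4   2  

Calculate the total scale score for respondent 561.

25

Respondent 561 raw: 1, 1, 1, 2, 3, 3, 2, 1, 1, 1, 3, 2.
Reverse-coded (reverse-coded value = 6 − response):
  item 1: 1
  item 2: 1
  item 3: 1
  item 4: 2
  item 5: 3
  item 6: 3
  item 7: 2
  item 8: 1
  item 9: 6 − 1 = 5
  item 10: 1
  item 11: 3
  item 12: 2
Sum = 1 + 1 + 1 + 2 + 3 + 3 + 2 + 1 + 5 + 1 + 3 + 2 = 25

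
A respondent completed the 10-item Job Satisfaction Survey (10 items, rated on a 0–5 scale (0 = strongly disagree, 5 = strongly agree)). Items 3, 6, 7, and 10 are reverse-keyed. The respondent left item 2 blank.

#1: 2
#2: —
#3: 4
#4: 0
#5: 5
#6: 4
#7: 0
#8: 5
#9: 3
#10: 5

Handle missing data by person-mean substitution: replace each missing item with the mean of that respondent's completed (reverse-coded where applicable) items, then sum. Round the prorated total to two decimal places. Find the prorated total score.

24.44

Reverse-coded (reverse-coded value = 5 − response):
  item 3: 5 − 4 = 1
  item 6: 5 − 4 = 1
  item 7: 5 − 0 = 5
  item 10: 5 − 5 = 0
Completed scored items (9 of 10): 2, 1, 0, 5, 1, 5, 5, 3, 0; sum = 22.
Person mean = 22 / 9 ≈ 2.4444
Prorated total = (22 / 9) × 10 = 24.44 (to 2 dp)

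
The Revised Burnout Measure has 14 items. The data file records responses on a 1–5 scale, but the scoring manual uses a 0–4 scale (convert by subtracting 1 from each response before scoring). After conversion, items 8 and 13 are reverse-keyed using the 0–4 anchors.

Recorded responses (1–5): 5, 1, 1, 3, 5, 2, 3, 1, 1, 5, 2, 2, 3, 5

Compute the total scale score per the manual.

29

Convert to 0–4: 4, 0, 0, 2, 4, 1, 2, 0, 0, 4, 1, 1, 2, 4
Reverse-coded (reverse-coded value = 4 − response):
  item 8: 4 − 0 = 4
  item 13: 4 − 2 = 2
Scored: 4, 0, 0, 2, 4, 1, 2, 4, 0, 4, 1, 1, 2, 4
Total = 29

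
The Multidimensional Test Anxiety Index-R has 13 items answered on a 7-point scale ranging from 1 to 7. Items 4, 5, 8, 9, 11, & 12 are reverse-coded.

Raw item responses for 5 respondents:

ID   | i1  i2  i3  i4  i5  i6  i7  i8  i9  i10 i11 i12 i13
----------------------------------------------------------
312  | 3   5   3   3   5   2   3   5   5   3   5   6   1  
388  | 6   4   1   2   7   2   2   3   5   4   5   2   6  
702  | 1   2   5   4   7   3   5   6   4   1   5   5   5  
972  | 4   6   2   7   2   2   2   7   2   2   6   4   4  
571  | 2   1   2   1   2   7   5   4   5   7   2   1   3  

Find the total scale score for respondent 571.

Respondent 571 raw: 2, 1, 2, 1, 2, 7, 5, 4, 5, 7, 2, 1, 3.
Reverse-coded (reversed = (1+7) − raw = 8 − raw):
  item 1: 2
  item 2: 1
  item 3: 2
  item 4: 8 − 1 = 7
  item 5: 8 − 2 = 6
  item 6: 7
  item 7: 5
  item 8: 8 − 4 = 4
  item 9: 8 − 5 = 3
  item 10: 7
  item 11: 8 − 2 = 6
  item 12: 8 − 1 = 7
  item 13: 3
Sum = 2 + 1 + 2 + 7 + 6 + 7 + 5 + 4 + 3 + 7 + 6 + 7 + 3 = 60

60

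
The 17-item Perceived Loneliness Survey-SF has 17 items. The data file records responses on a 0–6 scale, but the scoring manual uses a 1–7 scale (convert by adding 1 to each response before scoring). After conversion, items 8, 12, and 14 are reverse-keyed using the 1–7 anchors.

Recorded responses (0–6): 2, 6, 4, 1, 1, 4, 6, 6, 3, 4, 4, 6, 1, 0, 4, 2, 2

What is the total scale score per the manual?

67

Convert to 1–7: 3, 7, 5, 2, 2, 5, 7, 7, 4, 5, 5, 7, 2, 1, 5, 3, 3
Reverse-coded (reverse-coded value = 8 − response):
  item 8: 8 − 7 = 1
  item 12: 8 − 7 = 1
  item 14: 8 − 1 = 7
Scored: 3, 7, 5, 2, 2, 5, 7, 1, 4, 5, 5, 1, 2, 7, 5, 3, 3
Total = 67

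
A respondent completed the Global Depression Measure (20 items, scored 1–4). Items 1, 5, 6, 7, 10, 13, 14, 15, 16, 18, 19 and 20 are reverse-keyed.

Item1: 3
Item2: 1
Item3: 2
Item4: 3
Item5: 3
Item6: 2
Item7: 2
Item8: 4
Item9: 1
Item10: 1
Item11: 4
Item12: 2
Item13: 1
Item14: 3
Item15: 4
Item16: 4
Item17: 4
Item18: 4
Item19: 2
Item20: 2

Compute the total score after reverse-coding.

Reverse-keyed items use 5 − raw:
  item 1: 5 − 3 = 2
  item 5: 5 − 3 = 2
  item 6: 5 − 2 = 3
  item 7: 5 − 2 = 3
  item 10: 5 − 1 = 4
  item 13: 5 − 1 = 4
  item 14: 5 − 3 = 2
  item 15: 5 − 4 = 1
  item 16: 5 − 4 = 1
  item 18: 5 − 4 = 1
  item 19: 5 − 2 = 3
  item 20: 5 − 2 = 3
After reverse-coding: 2, 1, 2, 3, 2, 3, 3, 4, 1, 4, 4, 2, 4, 2, 1, 1, 4, 1, 3, 3
Total = 2 + 1 + 2 + 3 + 2 + 3 + 3 + 4 + 1 + 4 + 4 + 2 + 4 + 2 + 1 + 1 + 4 + 1 + 3 + 3 = 50

50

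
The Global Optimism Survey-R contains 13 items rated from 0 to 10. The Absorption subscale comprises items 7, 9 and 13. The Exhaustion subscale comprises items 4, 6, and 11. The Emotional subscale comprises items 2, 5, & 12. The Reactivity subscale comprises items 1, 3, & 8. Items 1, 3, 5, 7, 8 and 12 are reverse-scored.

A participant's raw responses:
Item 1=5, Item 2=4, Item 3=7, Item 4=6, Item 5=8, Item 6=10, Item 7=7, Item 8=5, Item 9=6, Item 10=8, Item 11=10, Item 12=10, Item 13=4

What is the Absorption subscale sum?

Absorption items: 7, 9, 13.
Of these, item 7 is reverse-scored; reversed = (0+10) − raw = 10 − raw.
  item 7: 10 − 7 = 3
  item 9: 6
  item 13: 4
Sum = 3 + 6 + 4 = 13

13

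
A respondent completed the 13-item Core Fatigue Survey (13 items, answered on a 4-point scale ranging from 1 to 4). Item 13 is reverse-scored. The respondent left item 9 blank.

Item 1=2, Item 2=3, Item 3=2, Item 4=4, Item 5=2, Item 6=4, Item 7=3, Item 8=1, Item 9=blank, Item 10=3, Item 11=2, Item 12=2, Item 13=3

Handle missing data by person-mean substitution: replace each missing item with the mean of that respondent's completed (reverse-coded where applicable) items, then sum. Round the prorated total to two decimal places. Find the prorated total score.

Reverse-coded (reversed = (1+4) − raw = 5 − raw):
  item 13: 5 − 3 = 2
Completed scored items (12 of 13): 2, 3, 2, 4, 2, 4, 3, 1, 3, 2, 2, 2; sum = 30.
Person mean = 30 / 12 ≈ 2.5000
Prorated total = (30 / 12) × 13 = 32.50 (to 2 dp)

32.50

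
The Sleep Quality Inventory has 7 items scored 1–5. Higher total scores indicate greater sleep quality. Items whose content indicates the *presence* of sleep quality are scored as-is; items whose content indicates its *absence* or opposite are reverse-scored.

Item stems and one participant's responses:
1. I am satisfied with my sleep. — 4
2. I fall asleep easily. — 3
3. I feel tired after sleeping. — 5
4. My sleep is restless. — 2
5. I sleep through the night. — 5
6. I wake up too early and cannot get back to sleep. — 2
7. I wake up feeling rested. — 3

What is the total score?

24

Items 3, 4, 6 describe the absence/opposite of sleep quality → reverse-score.
reversed = (1+5) − raw = 6 − raw.
  item 1: 4
  item 2: 3
  item 3: 6 − 5 = 1
  item 4: 6 − 2 = 4
  item 5: 5
  item 6: 6 − 2 = 4
  item 7: 3
Total = 4 + 3 + 1 + 4 + 5 + 4 + 3 = 24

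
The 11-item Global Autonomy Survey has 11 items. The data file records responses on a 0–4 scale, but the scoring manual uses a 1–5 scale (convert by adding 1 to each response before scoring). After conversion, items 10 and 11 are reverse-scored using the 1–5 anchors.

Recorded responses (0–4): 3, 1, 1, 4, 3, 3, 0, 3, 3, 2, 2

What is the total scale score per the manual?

36

Convert to 1–5: 4, 2, 2, 5, 4, 4, 1, 4, 4, 3, 3
Reverse-coded (reverse-coded value = 6 − response):
  item 10: 6 − 3 = 3
  item 11: 6 − 3 = 3
Scored: 4, 2, 2, 5, 4, 4, 1, 4, 4, 3, 3
Total = 36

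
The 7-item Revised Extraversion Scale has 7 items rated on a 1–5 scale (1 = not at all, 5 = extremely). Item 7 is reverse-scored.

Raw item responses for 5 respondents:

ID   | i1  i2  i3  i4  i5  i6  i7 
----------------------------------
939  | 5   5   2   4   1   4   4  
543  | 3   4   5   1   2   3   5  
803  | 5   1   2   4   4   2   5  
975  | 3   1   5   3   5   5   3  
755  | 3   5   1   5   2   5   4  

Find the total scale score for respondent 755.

Respondent 755 raw: 3, 5, 1, 5, 2, 5, 4.
Reverse-coded (on a 1–5 scale, reversed = 6 − raw):
  item 1: 3
  item 2: 5
  item 3: 1
  item 4: 5
  item 5: 2
  item 6: 5
  item 7: 6 − 4 = 2
Sum = 3 + 5 + 1 + 5 + 2 + 5 + 2 = 23

23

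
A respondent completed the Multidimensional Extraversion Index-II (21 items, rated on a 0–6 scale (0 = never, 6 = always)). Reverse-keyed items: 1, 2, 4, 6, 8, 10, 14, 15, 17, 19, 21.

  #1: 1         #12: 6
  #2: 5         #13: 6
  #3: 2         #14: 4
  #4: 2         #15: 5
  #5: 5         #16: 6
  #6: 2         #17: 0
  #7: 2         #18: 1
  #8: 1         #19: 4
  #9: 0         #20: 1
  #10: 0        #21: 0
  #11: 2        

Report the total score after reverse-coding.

73

Raw sum = 55. Reverse-keyed items: 1, 2, 4, 6, 8, 10, 14, 15, 17, 19, 21; their raw sum = 24.
Each reversal replaces raw with 6 − raw, changing the total by 6 − 2·raw per item.
Total = 55 + 11·6 − 2·24 = 55 + 66 − 48 = 73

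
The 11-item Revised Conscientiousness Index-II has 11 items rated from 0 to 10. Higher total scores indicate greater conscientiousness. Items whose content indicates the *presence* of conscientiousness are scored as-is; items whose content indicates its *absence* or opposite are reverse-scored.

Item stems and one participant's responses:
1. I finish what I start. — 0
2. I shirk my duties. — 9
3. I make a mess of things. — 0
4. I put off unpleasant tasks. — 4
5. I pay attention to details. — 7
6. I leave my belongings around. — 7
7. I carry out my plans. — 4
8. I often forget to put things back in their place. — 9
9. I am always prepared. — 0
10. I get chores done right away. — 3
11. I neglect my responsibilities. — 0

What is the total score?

45

Items 2, 3, 4, 6, 8, 11 describe the absence/opposite of conscientiousness → reverse-score.
on a 0–10 scale, reversed = 10 − raw.
  item 1: 0
  item 2: 10 − 9 = 1
  item 3: 10 − 0 = 10
  item 4: 10 − 4 = 6
  item 5: 7
  item 6: 10 − 7 = 3
  item 7: 4
  item 8: 10 − 9 = 1
  item 9: 0
  item 10: 3
  item 11: 10 − 0 = 10
Total = 0 + 1 + 10 + 6 + 7 + 3 + 4 + 1 + 0 + 3 + 10 = 45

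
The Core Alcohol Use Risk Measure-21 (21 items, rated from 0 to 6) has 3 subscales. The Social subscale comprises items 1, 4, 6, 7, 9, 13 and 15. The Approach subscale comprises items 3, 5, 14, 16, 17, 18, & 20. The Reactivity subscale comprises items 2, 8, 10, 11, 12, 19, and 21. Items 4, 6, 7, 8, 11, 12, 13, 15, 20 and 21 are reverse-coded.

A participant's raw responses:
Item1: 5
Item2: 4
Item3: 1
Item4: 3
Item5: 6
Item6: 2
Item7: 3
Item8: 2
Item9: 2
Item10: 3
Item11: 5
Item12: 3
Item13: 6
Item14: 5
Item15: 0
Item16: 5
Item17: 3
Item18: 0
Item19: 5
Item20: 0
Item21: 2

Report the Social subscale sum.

23

Social items: 1, 4, 6, 7, 9, 13, 15.
Of these, items 4, 6, 7, 13, & 15 are reverse-coded; reversed = (0+6) − raw = 6 − raw.
  item 1: 5
  item 4: 6 − 3 = 3
  item 6: 6 − 2 = 4
  item 7: 6 − 3 = 3
  item 9: 2
  item 13: 6 − 6 = 0
  item 15: 6 − 0 = 6
Sum = 5 + 3 + 4 + 3 + 2 + 0 + 6 = 23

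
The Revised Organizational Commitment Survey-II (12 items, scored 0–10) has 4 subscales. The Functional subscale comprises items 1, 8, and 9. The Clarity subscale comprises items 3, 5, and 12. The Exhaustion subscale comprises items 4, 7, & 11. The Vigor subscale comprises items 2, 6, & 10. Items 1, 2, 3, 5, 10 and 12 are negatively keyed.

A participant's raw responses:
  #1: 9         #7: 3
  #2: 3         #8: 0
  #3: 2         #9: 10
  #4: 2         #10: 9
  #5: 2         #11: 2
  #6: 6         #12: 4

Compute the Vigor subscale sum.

14

Vigor items: 2, 6, 10.
Of these, items 2 & 10 are negatively keyed; on a 0–10 scale, reversed = 10 − raw.
  item 2: 10 − 3 = 7
  item 6: 6
  item 10: 10 − 9 = 1
Sum = 7 + 6 + 1 = 14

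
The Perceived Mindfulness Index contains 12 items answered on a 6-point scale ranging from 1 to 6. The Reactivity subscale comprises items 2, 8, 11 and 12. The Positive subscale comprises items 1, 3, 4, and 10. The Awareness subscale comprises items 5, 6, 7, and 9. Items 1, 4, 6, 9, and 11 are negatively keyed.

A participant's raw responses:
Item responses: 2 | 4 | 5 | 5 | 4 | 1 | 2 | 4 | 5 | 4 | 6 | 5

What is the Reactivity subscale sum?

Reactivity items: 2, 8, 11, 12.
Of these, item 11 is negatively keyed; reversed = (1+6) − raw = 7 − raw.
  item 2: 4
  item 8: 4
  item 11: 7 − 6 = 1
  item 12: 5
Sum = 4 + 4 + 1 + 5 = 14

14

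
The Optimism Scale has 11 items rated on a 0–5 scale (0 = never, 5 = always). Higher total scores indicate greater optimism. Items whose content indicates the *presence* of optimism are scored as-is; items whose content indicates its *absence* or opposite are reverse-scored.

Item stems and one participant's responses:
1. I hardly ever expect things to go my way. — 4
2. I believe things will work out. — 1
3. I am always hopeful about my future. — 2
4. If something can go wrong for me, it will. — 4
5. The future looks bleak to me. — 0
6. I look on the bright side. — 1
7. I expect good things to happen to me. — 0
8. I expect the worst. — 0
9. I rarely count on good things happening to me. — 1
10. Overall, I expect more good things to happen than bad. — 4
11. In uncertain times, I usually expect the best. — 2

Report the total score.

Items 1, 4, 5, 8, 9 describe the absence/opposite of optimism → reverse-score.
on a 0–5 scale, reversed = 5 − raw.
  item 1: 5 − 4 = 1
  item 2: 1
  item 3: 2
  item 4: 5 − 4 = 1
  item 5: 5 − 0 = 5
  item 6: 1
  item 7: 0
  item 8: 5 − 0 = 5
  item 9: 5 − 1 = 4
  item 10: 4
  item 11: 2
Total = 1 + 1 + 2 + 1 + 5 + 1 + 0 + 5 + 4 + 4 + 2 = 26

26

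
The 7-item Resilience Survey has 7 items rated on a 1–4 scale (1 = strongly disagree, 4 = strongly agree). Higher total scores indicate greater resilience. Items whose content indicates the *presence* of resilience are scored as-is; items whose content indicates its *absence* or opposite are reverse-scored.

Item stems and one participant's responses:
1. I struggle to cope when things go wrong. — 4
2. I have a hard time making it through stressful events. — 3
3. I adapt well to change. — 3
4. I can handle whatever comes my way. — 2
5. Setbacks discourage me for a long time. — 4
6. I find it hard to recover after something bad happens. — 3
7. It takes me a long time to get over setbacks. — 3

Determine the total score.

Items 1, 2, 5, 6, 7 describe the absence/opposite of resilience → reverse-score.
reverse-coded value = 5 − response.
  item 1: 5 − 4 = 1
  item 2: 5 − 3 = 2
  item 3: 3
  item 4: 2
  item 5: 5 − 4 = 1
  item 6: 5 − 3 = 2
  item 7: 5 − 3 = 2
Total = 1 + 2 + 3 + 2 + 1 + 2 + 2 = 13

13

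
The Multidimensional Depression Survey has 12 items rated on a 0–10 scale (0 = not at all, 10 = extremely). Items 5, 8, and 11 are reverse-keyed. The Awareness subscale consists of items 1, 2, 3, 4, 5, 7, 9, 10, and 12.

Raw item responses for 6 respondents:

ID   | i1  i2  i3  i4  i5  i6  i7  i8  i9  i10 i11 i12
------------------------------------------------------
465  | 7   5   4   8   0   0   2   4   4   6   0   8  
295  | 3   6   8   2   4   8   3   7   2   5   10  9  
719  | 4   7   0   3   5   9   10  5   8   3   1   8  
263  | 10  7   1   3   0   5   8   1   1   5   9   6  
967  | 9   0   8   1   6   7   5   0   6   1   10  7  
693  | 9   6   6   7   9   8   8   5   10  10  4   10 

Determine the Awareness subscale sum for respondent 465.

54

Respondent 465 raw: 7, 5, 4, 8, 0, 0, 2, 4, 4, 6, 0, 8.
Awareness items: 1, 2, 3, 4, 5, 7, 9, 10, 12.
Reverse-coded (on a 0–10 scale, reversed = 10 − raw):
  item 1: 7
  item 2: 5
  item 3: 4
  item 4: 8
  item 5: 10 − 0 = 10
  item 7: 2
  item 9: 4
  item 10: 6
  item 12: 8
Sum = 7 + 5 + 4 + 8 + 10 + 2 + 4 + 6 + 8 = 54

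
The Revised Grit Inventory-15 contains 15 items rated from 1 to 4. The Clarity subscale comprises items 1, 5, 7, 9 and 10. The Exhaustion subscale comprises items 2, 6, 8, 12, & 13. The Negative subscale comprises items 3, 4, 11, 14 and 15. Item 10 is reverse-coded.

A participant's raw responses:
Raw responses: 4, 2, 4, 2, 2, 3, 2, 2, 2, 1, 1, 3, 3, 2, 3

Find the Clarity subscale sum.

14

Clarity items: 1, 5, 7, 9, 10.
Of these, item 10 is reverse-coded; on a 1–4 scale, reversed = 5 − raw.
  item 1: 4
  item 5: 2
  item 7: 2
  item 9: 2
  item 10: 5 − 1 = 4
Sum = 4 + 2 + 2 + 2 + 4 = 14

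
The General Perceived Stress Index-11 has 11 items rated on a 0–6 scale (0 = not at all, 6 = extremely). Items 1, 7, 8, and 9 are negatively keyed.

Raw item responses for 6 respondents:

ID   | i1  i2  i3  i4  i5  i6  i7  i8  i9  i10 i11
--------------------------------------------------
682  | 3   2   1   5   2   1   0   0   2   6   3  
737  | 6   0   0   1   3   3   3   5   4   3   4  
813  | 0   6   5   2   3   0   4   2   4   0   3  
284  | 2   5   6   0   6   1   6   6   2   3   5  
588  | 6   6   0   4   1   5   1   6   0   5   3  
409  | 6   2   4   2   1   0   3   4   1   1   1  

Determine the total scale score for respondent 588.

35

Respondent 588 raw: 6, 6, 0, 4, 1, 5, 1, 6, 0, 5, 3.
Reverse-coded (reverse-coded value = 6 − response):
  item 1: 6 − 6 = 0
  item 2: 6
  item 3: 0
  item 4: 4
  item 5: 1
  item 6: 5
  item 7: 6 − 1 = 5
  item 8: 6 − 6 = 0
  item 9: 6 − 0 = 6
  item 10: 5
  item 11: 3
Sum = 0 + 6 + 0 + 4 + 1 + 5 + 5 + 0 + 6 + 5 + 3 = 35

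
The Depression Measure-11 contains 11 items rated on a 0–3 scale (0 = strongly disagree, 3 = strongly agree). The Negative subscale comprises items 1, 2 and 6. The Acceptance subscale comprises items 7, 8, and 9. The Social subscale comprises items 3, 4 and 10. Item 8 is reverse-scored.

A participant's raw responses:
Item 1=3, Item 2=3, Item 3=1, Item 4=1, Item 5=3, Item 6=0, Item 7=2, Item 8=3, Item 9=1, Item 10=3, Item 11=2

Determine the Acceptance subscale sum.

Acceptance items: 7, 8, 9.
Of these, item 8 is reverse-scored; reversed = (0+3) − raw = 3 − raw.
  item 7: 2
  item 8: 3 − 3 = 0
  item 9: 1
Sum = 2 + 0 + 1 = 3

3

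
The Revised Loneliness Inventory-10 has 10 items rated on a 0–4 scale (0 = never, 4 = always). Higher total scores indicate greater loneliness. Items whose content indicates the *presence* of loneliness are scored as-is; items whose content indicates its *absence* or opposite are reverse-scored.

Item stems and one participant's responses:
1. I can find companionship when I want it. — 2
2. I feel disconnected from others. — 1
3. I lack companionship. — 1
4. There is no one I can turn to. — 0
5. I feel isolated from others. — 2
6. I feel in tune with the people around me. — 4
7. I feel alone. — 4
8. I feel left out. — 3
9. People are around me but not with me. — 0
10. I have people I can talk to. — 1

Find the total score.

16

Items 1, 6, 10 describe the absence/opposite of loneliness → reverse-score.
on a 0–4 scale, reversed = 4 − raw.
  item 1: 4 − 2 = 2
  item 2: 1
  item 3: 1
  item 4: 0
  item 5: 2
  item 6: 4 − 4 = 0
  item 7: 4
  item 8: 3
  item 9: 0
  item 10: 4 − 1 = 3
Total = 2 + 1 + 1 + 0 + 2 + 0 + 4 + 3 + 0 + 3 = 16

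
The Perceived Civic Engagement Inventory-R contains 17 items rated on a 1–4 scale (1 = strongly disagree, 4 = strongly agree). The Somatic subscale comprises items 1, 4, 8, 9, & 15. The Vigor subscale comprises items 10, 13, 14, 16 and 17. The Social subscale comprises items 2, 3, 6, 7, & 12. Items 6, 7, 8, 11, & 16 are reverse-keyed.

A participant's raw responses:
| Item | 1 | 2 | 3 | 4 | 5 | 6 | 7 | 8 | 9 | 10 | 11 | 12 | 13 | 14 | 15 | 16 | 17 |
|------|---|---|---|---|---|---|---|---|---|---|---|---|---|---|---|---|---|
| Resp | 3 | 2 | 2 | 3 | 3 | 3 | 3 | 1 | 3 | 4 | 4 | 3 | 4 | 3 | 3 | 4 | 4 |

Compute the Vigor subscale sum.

16

Vigor items: 10, 13, 14, 16, 17.
Of these, item 16 is reverse-keyed; reverse-coded value = 5 − response.
  item 10: 4
  item 13: 4
  item 14: 3
  item 16: 5 − 4 = 1
  item 17: 4
Sum = 4 + 4 + 3 + 1 + 4 = 16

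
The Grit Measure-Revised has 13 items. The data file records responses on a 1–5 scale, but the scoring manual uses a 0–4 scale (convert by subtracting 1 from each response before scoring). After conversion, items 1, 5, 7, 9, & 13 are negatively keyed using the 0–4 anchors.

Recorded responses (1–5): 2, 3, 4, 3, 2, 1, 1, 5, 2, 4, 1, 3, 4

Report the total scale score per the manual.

30

Convert to 0–4: 1, 2, 3, 2, 1, 0, 0, 4, 1, 3, 0, 2, 3
Reverse-coded (on a 0–4 scale, reversed = 4 − raw):
  item 1: 4 − 1 = 3
  item 5: 4 − 1 = 3
  item 7: 4 − 0 = 4
  item 9: 4 − 1 = 3
  item 13: 4 − 3 = 1
Scored: 3, 2, 3, 2, 3, 0, 4, 4, 3, 3, 0, 2, 1
Total = 30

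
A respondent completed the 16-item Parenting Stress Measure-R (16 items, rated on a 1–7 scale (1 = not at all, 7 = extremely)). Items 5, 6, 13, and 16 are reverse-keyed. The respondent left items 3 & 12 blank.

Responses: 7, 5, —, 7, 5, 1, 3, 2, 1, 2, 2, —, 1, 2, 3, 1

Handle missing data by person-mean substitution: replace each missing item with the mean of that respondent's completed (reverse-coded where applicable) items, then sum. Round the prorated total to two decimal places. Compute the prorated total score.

66.29

Reverse-coded (reverse-coded value = 8 − response):
  item 5: 8 − 5 = 3
  item 6: 8 − 1 = 7
  item 13: 8 − 1 = 7
  item 16: 8 − 1 = 7
Completed scored items (14 of 16): 7, 5, 7, 3, 7, 3, 2, 1, 2, 2, 7, 2, 3, 7; sum = 58.
Person mean = 58 / 14 ≈ 4.1429
Prorated total = (58 / 14) × 16 = 66.29 (to 2 dp)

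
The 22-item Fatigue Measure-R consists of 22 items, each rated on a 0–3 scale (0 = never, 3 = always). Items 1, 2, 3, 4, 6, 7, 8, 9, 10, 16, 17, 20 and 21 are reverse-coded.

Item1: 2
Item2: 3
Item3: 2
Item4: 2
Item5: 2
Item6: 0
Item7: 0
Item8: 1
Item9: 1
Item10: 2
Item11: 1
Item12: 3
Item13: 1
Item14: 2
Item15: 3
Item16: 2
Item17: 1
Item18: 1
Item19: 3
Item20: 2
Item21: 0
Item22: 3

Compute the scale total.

40

Raw sum = 37. Reverse-coded items: 1, 2, 3, 4, 6, 7, 8, 9, 10, 16, 17, 20, 21; their raw sum = 18.
Each reversal replaces raw with 3 − raw, changing the total by 3 − 2·raw per item.
Total = 37 + 13·3 − 2·18 = 37 + 39 − 36 = 40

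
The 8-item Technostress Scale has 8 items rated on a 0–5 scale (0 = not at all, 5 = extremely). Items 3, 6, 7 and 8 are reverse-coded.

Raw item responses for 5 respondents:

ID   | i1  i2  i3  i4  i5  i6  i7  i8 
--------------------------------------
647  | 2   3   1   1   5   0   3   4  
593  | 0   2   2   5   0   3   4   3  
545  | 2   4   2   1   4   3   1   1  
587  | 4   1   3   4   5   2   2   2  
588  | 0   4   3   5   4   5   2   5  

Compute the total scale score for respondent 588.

18

Respondent 588 raw: 0, 4, 3, 5, 4, 5, 2, 5.
Reverse-coded (reversed = (0+5) − raw = 5 − raw):
  item 1: 0
  item 2: 4
  item 3: 5 − 3 = 2
  item 4: 5
  item 5: 4
  item 6: 5 − 5 = 0
  item 7: 5 − 2 = 3
  item 8: 5 − 5 = 0
Sum = 0 + 4 + 2 + 5 + 4 + 0 + 3 + 0 = 18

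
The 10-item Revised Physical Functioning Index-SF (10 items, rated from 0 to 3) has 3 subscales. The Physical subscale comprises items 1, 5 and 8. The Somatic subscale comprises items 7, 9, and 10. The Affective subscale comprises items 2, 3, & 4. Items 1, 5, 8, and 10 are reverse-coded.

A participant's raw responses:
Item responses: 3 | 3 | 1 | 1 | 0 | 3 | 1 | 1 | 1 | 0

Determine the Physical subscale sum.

5

Physical items: 1, 5, 8.
Of these, items 1, 5, and 8 are reverse-coded; reversed = (0+3) − raw = 3 − raw.
  item 1: 3 − 3 = 0
  item 5: 3 − 0 = 3
  item 8: 3 − 1 = 2
Sum = 0 + 3 + 2 = 5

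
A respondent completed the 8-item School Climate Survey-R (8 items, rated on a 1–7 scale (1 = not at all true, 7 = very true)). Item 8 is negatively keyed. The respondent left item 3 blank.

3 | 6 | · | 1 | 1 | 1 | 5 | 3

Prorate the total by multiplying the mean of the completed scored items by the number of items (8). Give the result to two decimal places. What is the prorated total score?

Reverse-coded (reversed = (1+7) − raw = 8 − raw):
  item 8: 8 − 3 = 5
Completed scored items (7 of 8): 3, 6, 1, 1, 1, 5, 5; sum = 22.
Person mean = 22 / 7 ≈ 3.1429
Prorated total = (22 / 7) × 8 = 25.14 (to 2 dp)

25.14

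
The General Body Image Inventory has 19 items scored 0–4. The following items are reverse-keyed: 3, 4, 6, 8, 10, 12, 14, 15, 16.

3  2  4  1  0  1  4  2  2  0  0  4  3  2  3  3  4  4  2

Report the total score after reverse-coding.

40

Reverse-keyed items use 4 − raw:
  item 3: 4 − 4 = 0
  item 4: 4 − 1 = 3
  item 6: 4 − 1 = 3
  item 8: 4 − 2 = 2
  item 10: 4 − 0 = 4
  item 12: 4 − 4 = 0
  item 14: 4 − 2 = 2
  item 15: 4 − 3 = 1
  item 16: 4 − 3 = 1
Scored responses: 3, 2, 0, 3, 0, 3, 4, 2, 2, 4, 0, 0, 3, 2, 1, 1, 4, 4, 2
Total = 3 + 2 + 0 + 3 + 0 + 3 + 4 + 2 + 2 + 4 + 0 + 0 + 3 + 2 + 1 + 1 + 4 + 4 + 2 = 40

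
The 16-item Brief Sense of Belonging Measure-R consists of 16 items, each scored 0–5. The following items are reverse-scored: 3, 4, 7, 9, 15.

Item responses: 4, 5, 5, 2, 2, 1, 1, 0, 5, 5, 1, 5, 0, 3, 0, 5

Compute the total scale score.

Raw sum = 44. Reverse-scored items: 3, 4, 7, 9, 15; their raw sum = 13.
Each reversal replaces raw with 5 − raw, changing the total by 5 − 2·raw per item.
Total = 44 + 5·5 − 2·13 = 44 + 25 − 26 = 43

43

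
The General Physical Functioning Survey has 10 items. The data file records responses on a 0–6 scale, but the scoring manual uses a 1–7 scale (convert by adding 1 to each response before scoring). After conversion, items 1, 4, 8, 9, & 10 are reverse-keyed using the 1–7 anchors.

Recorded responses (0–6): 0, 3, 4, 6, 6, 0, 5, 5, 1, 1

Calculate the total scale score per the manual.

Convert to 1–7: 1, 4, 5, 7, 7, 1, 6, 6, 2, 2
Reverse-coded (reverse-coded value = 8 − response):
  item 1: 8 − 1 = 7
  item 4: 8 − 7 = 1
  item 8: 8 − 6 = 2
  item 9: 8 − 2 = 6
  item 10: 8 − 2 = 6
Scored: 7, 4, 5, 1, 7, 1, 6, 2, 6, 6
Total = 45

45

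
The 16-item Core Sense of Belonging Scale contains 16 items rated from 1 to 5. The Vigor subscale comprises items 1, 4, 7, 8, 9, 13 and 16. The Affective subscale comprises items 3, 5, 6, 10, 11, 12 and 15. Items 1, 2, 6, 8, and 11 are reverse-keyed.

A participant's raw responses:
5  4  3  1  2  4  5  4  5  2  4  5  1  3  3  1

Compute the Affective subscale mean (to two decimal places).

2.71

Affective items: 3, 5, 6, 10, 11, 12, 15.
Of these, items 6 and 11 are reverse-keyed; on a 1–5 scale, reversed = 6 − raw.
  item 3: 3
  item 5: 2
  item 6: 6 − 4 = 2
  item 10: 2
  item 11: 6 − 4 = 2
  item 12: 5
  item 15: 3
Sum = 3 + 2 + 2 + 2 + 2 + 5 + 3 = 19
Mean = 19 / 7 = 2.71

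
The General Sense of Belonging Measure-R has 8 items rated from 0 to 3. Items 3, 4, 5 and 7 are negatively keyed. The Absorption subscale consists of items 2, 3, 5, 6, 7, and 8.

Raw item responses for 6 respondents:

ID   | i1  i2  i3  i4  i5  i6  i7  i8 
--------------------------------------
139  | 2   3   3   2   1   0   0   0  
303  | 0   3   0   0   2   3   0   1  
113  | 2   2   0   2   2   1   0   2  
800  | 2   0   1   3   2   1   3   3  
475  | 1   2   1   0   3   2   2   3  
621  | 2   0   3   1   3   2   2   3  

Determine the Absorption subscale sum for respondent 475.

10

Respondent 475 raw: 1, 2, 1, 0, 3, 2, 2, 3.
Absorption items: 2, 3, 5, 6, 7, 8.
Reverse-coded (on a 0–3 scale, reversed = 3 − raw):
  item 2: 2
  item 3: 3 − 1 = 2
  item 5: 3 − 3 = 0
  item 6: 2
  item 7: 3 − 2 = 1
  item 8: 3
Sum = 2 + 2 + 0 + 2 + 1 + 3 = 10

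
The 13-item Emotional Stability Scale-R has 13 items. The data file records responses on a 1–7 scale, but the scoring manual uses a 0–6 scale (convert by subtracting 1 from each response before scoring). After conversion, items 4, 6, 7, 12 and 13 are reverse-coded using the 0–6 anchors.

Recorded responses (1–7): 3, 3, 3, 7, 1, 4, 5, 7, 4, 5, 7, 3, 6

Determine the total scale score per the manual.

Convert to 0–6: 2, 2, 2, 6, 0, 3, 4, 6, 3, 4, 6, 2, 5
Reverse-coded (reversed = (0+6) − raw = 6 − raw):
  item 4: 6 − 6 = 0
  item 6: 6 − 3 = 3
  item 7: 6 − 4 = 2
  item 12: 6 − 2 = 4
  item 13: 6 − 5 = 1
Scored: 2, 2, 2, 0, 0, 3, 2, 6, 3, 4, 6, 4, 1
Total = 35

35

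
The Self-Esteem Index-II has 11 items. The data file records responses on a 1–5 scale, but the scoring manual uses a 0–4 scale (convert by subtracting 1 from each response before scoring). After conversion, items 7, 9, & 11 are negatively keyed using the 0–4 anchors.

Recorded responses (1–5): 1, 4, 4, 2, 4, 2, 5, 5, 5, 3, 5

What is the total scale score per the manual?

Convert to 0–4: 0, 3, 3, 1, 3, 1, 4, 4, 4, 2, 4
Reverse-coded (reverse-coded value = 4 − response):
  item 7: 4 − 4 = 0
  item 9: 4 − 4 = 0
  item 11: 4 − 4 = 0
Scored: 0, 3, 3, 1, 3, 1, 0, 4, 0, 2, 0
Total = 17

17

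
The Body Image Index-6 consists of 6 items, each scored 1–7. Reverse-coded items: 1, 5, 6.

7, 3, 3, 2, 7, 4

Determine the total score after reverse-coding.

14

Reverse-coded items use 8 − raw:
  item 1: 8 − 7 = 1
  item 5: 8 − 7 = 1
  item 6: 8 − 4 = 4
Scored responses: 1, 3, 3, 2, 1, 4
Total = 1 + 3 + 3 + 2 + 1 + 4 = 14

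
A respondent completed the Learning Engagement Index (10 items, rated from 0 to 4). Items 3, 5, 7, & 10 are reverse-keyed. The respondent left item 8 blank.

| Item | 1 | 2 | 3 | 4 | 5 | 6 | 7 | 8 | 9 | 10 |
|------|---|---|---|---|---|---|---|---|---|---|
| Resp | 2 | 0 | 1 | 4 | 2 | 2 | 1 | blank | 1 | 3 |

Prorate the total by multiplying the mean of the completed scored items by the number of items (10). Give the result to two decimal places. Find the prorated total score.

Reverse-coded (reversed = (0+4) − raw = 4 − raw):
  item 3: 4 − 1 = 3
  item 5: 4 − 2 = 2
  item 7: 4 − 1 = 3
  item 10: 4 − 3 = 1
Completed scored items (9 of 10): 2, 0, 3, 4, 2, 2, 3, 1, 1; sum = 18.
Person mean = 18 / 9 ≈ 2.0000
Prorated total = (18 / 9) × 10 = 20.00 (to 2 dp)

20.00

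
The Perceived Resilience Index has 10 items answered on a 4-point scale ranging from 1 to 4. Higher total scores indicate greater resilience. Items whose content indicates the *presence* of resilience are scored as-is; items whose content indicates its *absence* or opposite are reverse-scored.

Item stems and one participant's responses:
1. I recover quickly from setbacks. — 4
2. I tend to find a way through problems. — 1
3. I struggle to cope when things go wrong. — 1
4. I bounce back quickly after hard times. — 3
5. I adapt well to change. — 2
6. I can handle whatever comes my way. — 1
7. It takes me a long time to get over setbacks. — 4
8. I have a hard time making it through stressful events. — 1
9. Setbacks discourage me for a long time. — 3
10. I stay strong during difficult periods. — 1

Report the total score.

Items 3, 7, 8, 9 describe the absence/opposite of resilience → reverse-score.
reversed = (1+4) − raw = 5 − raw.
  item 1: 4
  item 2: 1
  item 3: 5 − 1 = 4
  item 4: 3
  item 5: 2
  item 6: 1
  item 7: 5 − 4 = 1
  item 8: 5 − 1 = 4
  item 9: 5 − 3 = 2
  item 10: 1
Total = 4 + 1 + 4 + 3 + 2 + 1 + 1 + 4 + 2 + 1 = 23

23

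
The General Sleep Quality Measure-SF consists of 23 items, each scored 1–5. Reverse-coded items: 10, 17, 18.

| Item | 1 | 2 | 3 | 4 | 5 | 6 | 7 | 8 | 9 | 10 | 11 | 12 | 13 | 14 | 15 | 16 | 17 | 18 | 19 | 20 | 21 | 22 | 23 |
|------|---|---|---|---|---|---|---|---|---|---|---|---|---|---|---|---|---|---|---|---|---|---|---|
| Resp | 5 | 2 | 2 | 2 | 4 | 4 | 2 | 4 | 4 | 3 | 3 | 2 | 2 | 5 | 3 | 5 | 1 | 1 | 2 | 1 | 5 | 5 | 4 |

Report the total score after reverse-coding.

Apply reverse scoring (reverse-coded value = 6 − response):
  item 10: 6 − 3 = 3
  item 17: 6 − 1 = 5
  item 18: 6 − 1 = 5
Scored items: 5, 2, 2, 2, 4, 4, 2, 4, 4, 3, 3, 2, 2, 5, 3, 5, 5, 5, 2, 1, 5, 5, 4
Total = 5 + 2 + 2 + 2 + 4 + 4 + 2 + 4 + 4 + 3 + 3 + 2 + 2 + 5 + 3 + 5 + 5 + 5 + 2 + 1 + 5 + 5 + 4 = 79

79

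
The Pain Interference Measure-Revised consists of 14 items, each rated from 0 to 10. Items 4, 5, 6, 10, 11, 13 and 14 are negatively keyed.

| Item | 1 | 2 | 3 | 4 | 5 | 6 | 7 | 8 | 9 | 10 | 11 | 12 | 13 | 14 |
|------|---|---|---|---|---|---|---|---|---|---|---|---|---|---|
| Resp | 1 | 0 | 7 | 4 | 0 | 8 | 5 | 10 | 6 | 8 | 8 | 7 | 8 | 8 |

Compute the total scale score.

62

Raw sum = 80. Negatively keyed items: 4, 5, 6, 10, 11, 13, 14; their raw sum = 44.
Each reversal replaces raw with 10 − raw, changing the total by 10 − 2·raw per item.
Total = 80 + 7·10 − 2·44 = 80 + 70 − 88 = 62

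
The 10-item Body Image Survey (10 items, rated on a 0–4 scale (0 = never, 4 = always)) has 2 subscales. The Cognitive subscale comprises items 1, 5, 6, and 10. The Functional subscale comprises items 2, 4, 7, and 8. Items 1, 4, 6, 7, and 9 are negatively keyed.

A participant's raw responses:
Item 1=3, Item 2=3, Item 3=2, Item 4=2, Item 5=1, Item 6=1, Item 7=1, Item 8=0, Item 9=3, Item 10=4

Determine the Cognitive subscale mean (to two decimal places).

Cognitive items: 1, 5, 6, 10.
Of these, items 1 and 6 are negatively keyed; on a 0–4 scale, reversed = 4 − raw.
  item 1: 4 − 3 = 1
  item 5: 1
  item 6: 4 − 1 = 3
  item 10: 4
Sum = 1 + 1 + 3 + 4 = 9
Mean = 9 / 4 = 2.25

2.25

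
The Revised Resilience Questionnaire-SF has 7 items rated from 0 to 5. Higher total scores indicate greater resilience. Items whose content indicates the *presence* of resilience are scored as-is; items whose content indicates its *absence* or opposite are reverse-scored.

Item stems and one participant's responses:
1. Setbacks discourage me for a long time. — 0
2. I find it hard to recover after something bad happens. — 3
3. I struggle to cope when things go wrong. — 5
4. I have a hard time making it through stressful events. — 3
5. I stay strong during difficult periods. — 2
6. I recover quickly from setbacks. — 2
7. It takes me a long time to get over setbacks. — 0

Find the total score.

Items 1, 2, 3, 4, 7 describe the absence/opposite of resilience → reverse-score.
reverse-coded value = 5 − response.
  item 1: 5 − 0 = 5
  item 2: 5 − 3 = 2
  item 3: 5 − 5 = 0
  item 4: 5 − 3 = 2
  item 5: 2
  item 6: 2
  item 7: 5 − 0 = 5
Total = 5 + 2 + 0 + 2 + 2 + 2 + 5 = 18

18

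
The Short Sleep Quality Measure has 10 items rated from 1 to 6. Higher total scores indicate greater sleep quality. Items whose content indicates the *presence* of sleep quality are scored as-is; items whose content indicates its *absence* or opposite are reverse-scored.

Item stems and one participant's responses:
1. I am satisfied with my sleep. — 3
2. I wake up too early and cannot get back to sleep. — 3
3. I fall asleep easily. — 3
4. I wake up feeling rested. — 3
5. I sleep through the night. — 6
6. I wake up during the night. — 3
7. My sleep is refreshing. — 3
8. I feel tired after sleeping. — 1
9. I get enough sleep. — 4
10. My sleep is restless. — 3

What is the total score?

40

Items 2, 6, 8, 10 describe the absence/opposite of sleep quality → reverse-score.
reversed = (1+6) − raw = 7 − raw.
  item 1: 3
  item 2: 7 − 3 = 4
  item 3: 3
  item 4: 3
  item 5: 6
  item 6: 7 − 3 = 4
  item 7: 3
  item 8: 7 − 1 = 6
  item 9: 4
  item 10: 7 − 3 = 4
Total = 3 + 4 + 3 + 3 + 6 + 4 + 3 + 6 + 4 + 4 = 40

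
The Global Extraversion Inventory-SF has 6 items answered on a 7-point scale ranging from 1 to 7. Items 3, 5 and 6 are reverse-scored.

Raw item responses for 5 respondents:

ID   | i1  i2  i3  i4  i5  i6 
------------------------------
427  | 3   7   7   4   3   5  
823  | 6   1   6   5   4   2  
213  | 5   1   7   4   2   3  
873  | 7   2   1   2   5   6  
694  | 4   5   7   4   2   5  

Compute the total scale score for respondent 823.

Respondent 823 raw: 6, 1, 6, 5, 4, 2.
Reverse-coded (reversed = (1+7) − raw = 8 − raw):
  item 1: 6
  item 2: 1
  item 3: 8 − 6 = 2
  item 4: 5
  item 5: 8 − 4 = 4
  item 6: 8 − 2 = 6
Sum = 6 + 1 + 2 + 5 + 4 + 6 = 24

24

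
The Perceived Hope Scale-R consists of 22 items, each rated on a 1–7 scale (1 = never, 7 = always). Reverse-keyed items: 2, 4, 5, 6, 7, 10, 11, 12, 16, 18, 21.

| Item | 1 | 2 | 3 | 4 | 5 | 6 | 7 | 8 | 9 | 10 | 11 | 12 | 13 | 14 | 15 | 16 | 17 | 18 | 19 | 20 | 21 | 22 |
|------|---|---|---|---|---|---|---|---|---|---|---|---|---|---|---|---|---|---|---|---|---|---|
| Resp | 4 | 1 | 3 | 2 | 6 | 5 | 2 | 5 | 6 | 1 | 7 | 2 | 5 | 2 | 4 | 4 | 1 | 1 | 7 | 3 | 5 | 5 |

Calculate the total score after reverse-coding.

Reverse-keyed items use 8 − raw:
  item 2: 8 − 1 = 7
  item 4: 8 − 2 = 6
  item 5: 8 − 6 = 2
  item 6: 8 − 5 = 3
  item 7: 8 − 2 = 6
  item 10: 8 − 1 = 7
  item 11: 8 − 7 = 1
  item 12: 8 − 2 = 6
  item 16: 8 − 4 = 4
  item 18: 8 − 1 = 7
  item 21: 8 − 5 = 3
After reverse-coding: 4, 7, 3, 6, 2, 3, 6, 5, 6, 7, 1, 6, 5, 2, 4, 4, 1, 7, 7, 3, 3, 5
Total = 4 + 7 + 3 + 6 + 2 + 3 + 6 + 5 + 6 + 7 + 1 + 6 + 5 + 2 + 4 + 4 + 1 + 7 + 7 + 3 + 3 + 5 = 97

97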